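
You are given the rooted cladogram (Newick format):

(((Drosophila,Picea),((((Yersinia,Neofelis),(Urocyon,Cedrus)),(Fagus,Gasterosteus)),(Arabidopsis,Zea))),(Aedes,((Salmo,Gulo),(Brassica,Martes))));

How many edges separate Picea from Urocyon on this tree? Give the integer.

7

The MRCA of Picea and Urocyon is the node subtending ((Drosophila,Picea),((((Yersinia,Neofelis),(Urocyon,Cedrus)),(Fagus,Gasterosteus)),(Arabidopsis,Zea))).
From Picea up to that node: 2 branches. From Urocyon up to the same node: 5 branches. Total: 2 + 5 = 7.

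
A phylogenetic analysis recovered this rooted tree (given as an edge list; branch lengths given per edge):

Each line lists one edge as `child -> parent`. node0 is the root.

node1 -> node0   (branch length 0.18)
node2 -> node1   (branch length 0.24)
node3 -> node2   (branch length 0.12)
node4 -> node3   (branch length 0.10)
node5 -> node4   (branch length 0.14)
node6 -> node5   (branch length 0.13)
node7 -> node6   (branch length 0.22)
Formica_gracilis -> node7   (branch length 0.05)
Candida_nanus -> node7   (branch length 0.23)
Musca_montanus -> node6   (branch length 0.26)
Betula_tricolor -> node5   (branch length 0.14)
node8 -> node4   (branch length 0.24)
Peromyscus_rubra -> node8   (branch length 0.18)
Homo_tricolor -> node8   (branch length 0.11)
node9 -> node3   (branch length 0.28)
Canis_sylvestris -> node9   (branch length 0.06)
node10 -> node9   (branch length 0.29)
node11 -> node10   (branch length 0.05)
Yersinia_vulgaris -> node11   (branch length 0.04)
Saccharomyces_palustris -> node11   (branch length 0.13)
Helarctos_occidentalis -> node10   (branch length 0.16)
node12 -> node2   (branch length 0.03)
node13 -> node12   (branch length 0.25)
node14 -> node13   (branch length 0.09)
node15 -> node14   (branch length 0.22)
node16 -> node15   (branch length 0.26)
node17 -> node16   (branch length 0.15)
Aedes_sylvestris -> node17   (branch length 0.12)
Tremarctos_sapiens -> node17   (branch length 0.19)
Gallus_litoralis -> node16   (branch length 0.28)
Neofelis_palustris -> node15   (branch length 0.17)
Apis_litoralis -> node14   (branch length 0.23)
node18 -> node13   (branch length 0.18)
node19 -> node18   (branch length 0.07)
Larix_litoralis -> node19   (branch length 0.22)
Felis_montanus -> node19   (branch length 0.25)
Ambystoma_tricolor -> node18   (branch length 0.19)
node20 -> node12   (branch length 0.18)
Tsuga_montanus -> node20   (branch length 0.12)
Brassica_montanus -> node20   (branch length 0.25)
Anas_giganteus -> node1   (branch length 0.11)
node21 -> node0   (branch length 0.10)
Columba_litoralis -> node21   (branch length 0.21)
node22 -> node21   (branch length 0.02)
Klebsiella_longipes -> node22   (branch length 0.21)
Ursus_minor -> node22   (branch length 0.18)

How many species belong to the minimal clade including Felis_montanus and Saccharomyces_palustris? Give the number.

The MRCA of Felis_montanus and Saccharomyces_palustris is the node subtending ((((((Formica_gracilis,Candida_nanus),Musca_montanus),Betula_tricolor),(Peromyscus_rubra,Homo_tricolor)),(Canis_sylvestris,((Yersinia_vulgaris,Saccharomyces_palustris),Helarctos_occidentalis))),((((((Aedes_sylvestris,Tremarctos_sapiens),Gallus_litoralis),Neofelis_palustris),Apis_litoralis),((Larix_litoralis,Felis_montanus),Ambystoma_tricolor)),(Tsuga_montanus,Brassica_montanus))).
That clade contains 20 terminal taxa: Aedes_sylvestris, Ambystoma_tricolor, Apis_litoralis, Betula_tricolor, Brassica_montanus, Candida_nanus, Canis_sylvestris, Felis_montanus, Formica_gracilis, Gallus_litoralis, Helarctos_occidentalis, Homo_tricolor, Larix_litoralis, Musca_montanus, Neofelis_palustris, Peromyscus_rubra, Saccharomyces_palustris, Tremarctos_sapiens, Tsuga_montanus, Yersinia_vulgaris.

20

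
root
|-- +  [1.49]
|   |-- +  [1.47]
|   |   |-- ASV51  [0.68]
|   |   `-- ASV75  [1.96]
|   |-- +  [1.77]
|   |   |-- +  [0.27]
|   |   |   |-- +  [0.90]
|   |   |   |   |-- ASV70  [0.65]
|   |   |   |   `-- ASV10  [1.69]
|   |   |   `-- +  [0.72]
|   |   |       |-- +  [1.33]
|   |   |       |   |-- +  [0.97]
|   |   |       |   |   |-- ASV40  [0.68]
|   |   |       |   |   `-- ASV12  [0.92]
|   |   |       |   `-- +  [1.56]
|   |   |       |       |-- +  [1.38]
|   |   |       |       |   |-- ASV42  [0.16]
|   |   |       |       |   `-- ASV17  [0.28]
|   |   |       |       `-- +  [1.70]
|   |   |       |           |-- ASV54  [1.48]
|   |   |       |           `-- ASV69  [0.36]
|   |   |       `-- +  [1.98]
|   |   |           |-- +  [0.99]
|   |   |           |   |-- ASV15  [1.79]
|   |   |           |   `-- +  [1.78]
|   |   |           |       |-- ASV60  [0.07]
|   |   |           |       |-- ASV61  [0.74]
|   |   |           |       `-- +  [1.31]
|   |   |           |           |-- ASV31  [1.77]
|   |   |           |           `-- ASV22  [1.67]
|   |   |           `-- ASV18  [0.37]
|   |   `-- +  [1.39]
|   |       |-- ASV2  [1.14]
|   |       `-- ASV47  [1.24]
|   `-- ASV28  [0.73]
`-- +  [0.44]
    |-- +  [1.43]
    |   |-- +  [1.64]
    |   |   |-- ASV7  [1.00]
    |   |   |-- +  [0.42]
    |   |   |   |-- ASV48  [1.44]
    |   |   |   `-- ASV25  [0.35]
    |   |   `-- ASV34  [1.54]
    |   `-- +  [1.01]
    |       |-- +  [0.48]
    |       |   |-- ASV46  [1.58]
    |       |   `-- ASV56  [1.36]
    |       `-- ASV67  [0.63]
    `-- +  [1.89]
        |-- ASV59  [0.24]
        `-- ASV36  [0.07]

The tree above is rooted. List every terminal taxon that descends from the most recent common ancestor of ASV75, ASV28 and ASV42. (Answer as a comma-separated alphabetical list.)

ASV10, ASV12, ASV15, ASV17, ASV18, ASV2, ASV22, ASV28, ASV31, ASV40, ASV42, ASV47, ASV51, ASV54, ASV60, ASV61, ASV69, ASV70, ASV75

Tracing ASV75: it sits inside (ASV51,ASV75).
Tracing ASV28: it sits inside ((ASV51,ASV75),(((ASV70,ASV10),(((ASV40,ASV12),((ASV42,ASV17),(ASV54,ASV69))),((ASV15,(ASV60,ASV61,(ASV31,ASV22))),ASV18))),(ASV2,ASV47)),ASV28).
Tracing ASV42: it sits inside (ASV42,ASV17).
The smallest clade enclosing all 3 is ((ASV51,ASV75),(((ASV70,ASV10),(((ASV40,ASV12),((ASV42,ASV17),(ASV54,ASV69))),((ASV15,(ASV60,ASV61,(ASV31,ASV22))),ASV18))),(ASV2,ASV47)),ASV28); the answer is its 19 terminal taxa in alphabetical order.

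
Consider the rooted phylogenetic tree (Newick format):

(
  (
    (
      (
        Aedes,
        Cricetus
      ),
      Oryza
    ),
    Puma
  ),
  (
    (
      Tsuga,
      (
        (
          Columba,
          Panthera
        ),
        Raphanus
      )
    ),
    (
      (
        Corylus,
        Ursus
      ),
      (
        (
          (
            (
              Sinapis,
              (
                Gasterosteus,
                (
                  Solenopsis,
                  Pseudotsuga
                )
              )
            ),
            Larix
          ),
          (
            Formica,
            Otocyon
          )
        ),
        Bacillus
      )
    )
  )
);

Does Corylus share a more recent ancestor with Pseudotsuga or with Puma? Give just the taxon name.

The MRCA of Corylus and Pseudotsuga subtends ((Corylus,Ursus),((((Sinapis,(Gasterosteus,(Solenopsis,Pseudotsuga))),Larix),(Formica,Otocyon)),Bacillus)) (10 taxa).
The MRCA of Corylus and Puma is the root, subtending the entire tree (18 taxa).
The first is nested inside the second, so Corylus shares a more recent common ancestor with Pseudotsuga.

Pseudotsuga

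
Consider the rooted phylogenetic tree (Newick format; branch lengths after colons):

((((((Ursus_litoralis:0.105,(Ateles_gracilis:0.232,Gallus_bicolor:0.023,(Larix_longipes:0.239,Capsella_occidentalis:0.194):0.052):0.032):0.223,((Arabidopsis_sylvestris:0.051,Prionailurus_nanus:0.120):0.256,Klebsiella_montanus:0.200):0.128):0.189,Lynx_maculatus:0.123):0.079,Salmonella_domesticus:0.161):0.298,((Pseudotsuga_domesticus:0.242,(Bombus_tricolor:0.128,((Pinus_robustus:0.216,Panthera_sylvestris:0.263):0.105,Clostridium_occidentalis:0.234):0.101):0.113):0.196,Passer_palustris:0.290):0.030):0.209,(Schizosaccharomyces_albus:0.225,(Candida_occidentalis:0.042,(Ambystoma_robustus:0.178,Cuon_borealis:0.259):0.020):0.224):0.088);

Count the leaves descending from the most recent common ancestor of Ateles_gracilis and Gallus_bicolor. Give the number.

The MRCA of Ateles_gracilis and Gallus_bicolor is the node subtending (Ateles_gracilis,Gallus_bicolor,(Larix_longipes,Capsella_occidentalis)).
That clade contains 4 terminal taxa: Ateles_gracilis, Capsella_occidentalis, Gallus_bicolor, Larix_longipes.

4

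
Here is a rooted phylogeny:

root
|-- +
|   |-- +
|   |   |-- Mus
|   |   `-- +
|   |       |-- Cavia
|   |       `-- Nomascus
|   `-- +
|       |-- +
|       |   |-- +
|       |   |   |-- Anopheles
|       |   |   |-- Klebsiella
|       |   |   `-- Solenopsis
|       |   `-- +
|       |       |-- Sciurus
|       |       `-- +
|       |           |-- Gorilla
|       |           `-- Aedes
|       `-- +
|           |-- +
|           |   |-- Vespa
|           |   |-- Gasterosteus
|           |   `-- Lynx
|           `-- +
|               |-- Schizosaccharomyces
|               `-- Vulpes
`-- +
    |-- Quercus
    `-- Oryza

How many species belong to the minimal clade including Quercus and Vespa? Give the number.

16

The MRCA of Quercus and Vespa is the root, so the clade is the entire tree.
That clade contains 16 terminal taxa: Aedes, Anopheles, Cavia, Gasterosteus, Gorilla, Klebsiella, Lynx, Mus, Nomascus, Oryza, Quercus, Schizosaccharomyces, Sciurus, Solenopsis, Vespa, Vulpes.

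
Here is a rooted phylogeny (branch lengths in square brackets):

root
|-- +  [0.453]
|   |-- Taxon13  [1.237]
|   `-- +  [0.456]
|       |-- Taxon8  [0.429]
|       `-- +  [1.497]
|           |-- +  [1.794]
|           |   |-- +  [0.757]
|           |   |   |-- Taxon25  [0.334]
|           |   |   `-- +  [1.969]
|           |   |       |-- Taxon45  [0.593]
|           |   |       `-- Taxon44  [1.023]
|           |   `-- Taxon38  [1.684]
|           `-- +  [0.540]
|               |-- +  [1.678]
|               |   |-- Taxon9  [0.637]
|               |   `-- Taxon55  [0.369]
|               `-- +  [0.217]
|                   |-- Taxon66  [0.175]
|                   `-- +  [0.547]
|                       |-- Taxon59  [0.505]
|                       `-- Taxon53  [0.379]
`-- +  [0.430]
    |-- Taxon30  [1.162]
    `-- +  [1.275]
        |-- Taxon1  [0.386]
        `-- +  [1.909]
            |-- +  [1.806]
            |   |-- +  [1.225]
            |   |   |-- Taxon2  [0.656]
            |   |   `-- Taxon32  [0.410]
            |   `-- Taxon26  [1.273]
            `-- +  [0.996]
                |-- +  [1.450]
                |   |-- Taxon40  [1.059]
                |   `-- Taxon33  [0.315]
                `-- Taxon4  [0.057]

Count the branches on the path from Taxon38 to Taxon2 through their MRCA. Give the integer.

The MRCA of Taxon38 and Taxon2 is the root of the tree.
From Taxon38 up to that node: 5 branches. From Taxon2 up to the same node: 6 branches. Total: 5 + 6 = 11.

11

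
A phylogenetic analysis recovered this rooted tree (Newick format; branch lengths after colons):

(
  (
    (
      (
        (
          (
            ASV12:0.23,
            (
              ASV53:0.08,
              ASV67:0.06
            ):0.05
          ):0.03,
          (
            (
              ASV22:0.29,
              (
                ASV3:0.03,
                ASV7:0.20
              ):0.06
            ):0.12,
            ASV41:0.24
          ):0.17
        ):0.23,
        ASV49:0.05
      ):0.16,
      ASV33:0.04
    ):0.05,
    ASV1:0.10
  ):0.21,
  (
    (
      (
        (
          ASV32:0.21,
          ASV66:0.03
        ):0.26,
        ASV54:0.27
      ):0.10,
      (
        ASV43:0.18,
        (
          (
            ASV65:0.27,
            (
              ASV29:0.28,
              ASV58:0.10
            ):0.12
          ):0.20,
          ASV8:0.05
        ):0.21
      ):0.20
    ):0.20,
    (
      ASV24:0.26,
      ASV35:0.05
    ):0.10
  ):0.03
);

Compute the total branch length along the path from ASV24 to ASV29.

The path runs ASV24 → … → MRCA → … → ASV29; the MRCA is the node subtending ((((ASV32,ASV66),ASV54),(ASV43,((ASV65,(ASV29,ASV58)),ASV8))),(ASV24,ASV35)).
Branch lengths along that path: 0.26 + 0.10 + 0.20 + 0.20 + 0.21 + 0.20 + 0.12 + 0.28 = 1.57.

1.57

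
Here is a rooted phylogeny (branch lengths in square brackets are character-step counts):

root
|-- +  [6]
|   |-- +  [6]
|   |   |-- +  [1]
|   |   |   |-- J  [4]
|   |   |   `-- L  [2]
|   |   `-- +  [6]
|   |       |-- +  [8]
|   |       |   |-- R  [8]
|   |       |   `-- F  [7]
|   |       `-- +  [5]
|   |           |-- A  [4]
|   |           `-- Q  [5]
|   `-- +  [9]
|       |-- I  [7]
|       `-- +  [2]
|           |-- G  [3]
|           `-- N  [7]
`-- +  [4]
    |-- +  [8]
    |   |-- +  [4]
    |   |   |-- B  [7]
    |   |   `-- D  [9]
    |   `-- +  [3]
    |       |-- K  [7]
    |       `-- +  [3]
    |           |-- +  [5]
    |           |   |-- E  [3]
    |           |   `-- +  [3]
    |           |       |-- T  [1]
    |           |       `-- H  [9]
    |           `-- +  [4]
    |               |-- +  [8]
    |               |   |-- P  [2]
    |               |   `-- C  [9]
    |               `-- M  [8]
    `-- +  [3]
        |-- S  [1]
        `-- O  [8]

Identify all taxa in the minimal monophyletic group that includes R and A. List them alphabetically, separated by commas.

A, F, Q, R

Tracing R: it sits inside (R,F).
Tracing A: it sits inside (A,Q).
The smallest clade enclosing both is ((R,F),(A,Q)); the answer is its 4 terminal taxa in alphabetical order.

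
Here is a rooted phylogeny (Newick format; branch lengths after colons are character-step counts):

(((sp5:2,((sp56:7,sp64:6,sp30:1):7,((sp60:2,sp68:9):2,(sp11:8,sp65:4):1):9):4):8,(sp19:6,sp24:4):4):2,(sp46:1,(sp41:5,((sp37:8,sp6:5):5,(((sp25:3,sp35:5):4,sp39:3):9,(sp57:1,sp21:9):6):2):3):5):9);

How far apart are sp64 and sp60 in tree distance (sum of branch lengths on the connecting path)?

The path runs sp64 → … → MRCA → … → sp60; the MRCA is the node subtending ((sp56,sp64,sp30),((sp60,sp68),(sp11,sp65))).
Branch lengths along that path: 6 + 7 + 9 + 2 + 2 = 26.

26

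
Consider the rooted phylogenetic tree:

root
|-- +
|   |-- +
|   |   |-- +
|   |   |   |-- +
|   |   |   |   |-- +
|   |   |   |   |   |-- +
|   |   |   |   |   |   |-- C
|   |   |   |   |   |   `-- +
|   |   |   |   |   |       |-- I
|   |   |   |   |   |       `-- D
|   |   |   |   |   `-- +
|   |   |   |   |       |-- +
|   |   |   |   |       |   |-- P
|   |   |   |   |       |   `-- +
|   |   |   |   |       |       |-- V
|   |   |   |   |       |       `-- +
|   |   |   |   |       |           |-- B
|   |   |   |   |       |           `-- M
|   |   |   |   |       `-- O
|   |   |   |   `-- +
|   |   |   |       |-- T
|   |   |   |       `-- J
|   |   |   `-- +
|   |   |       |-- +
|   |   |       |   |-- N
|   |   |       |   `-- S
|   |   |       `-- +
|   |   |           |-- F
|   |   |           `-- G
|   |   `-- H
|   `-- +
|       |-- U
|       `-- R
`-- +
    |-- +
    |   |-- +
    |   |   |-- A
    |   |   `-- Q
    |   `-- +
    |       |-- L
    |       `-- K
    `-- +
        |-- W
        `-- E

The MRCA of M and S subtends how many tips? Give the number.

14

The MRCA of M and S is the node subtending ((((C,(I,D)),((P,(V,(B,M))),O)),(T,J)),((N,S),(F,G))).
That clade contains 14 terminal taxa: B, C, D, F, G, I, J, M, N, O, P, S, T, V.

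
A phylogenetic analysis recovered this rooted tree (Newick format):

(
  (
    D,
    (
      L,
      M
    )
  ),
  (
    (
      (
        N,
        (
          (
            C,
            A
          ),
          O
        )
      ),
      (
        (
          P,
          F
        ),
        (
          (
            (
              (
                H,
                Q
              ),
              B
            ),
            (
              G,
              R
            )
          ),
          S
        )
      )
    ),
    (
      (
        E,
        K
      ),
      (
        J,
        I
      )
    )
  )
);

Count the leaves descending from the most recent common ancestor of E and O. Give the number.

The MRCA of E and O is the node subtending (((N,((C,A),O)),((P,F),((((H,Q),B),(G,R)),S))),((E,K),(J,I))).
That clade contains 16 terminal taxa: A, B, C, E, F, G, H, I, J, K, N, O, P, Q, R, S.

16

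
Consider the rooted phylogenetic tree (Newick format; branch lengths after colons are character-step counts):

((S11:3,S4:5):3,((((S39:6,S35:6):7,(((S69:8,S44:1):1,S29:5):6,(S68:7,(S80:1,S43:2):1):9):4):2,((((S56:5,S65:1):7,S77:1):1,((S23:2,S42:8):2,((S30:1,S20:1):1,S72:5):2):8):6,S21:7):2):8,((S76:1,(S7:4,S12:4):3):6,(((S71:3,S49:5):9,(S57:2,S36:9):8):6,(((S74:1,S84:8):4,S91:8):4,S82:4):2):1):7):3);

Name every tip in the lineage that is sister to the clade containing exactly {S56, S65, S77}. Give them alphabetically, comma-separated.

The clade containing exactly {S56, S65, S77} attaches to the tree at the node subtending (((S56,S65),S77),((S23,S42),((S30,S20),S72))).
The other lineage descending from that same node — the sister group — is ((S23,S42),((S30,S20),S72)); its 5 tips in alphabetical order are the answer.

S20, S23, S30, S42, S72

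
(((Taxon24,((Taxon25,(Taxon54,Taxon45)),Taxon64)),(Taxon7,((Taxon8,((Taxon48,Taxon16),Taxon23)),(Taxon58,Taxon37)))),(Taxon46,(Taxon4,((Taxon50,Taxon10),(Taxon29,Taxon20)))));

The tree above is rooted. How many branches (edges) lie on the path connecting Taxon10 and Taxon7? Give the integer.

8

The MRCA of Taxon10 and Taxon7 is the root of the tree.
From Taxon10 up to that node: 5 branches. From Taxon7 up to the same node: 3 branches. Total: 5 + 3 = 8.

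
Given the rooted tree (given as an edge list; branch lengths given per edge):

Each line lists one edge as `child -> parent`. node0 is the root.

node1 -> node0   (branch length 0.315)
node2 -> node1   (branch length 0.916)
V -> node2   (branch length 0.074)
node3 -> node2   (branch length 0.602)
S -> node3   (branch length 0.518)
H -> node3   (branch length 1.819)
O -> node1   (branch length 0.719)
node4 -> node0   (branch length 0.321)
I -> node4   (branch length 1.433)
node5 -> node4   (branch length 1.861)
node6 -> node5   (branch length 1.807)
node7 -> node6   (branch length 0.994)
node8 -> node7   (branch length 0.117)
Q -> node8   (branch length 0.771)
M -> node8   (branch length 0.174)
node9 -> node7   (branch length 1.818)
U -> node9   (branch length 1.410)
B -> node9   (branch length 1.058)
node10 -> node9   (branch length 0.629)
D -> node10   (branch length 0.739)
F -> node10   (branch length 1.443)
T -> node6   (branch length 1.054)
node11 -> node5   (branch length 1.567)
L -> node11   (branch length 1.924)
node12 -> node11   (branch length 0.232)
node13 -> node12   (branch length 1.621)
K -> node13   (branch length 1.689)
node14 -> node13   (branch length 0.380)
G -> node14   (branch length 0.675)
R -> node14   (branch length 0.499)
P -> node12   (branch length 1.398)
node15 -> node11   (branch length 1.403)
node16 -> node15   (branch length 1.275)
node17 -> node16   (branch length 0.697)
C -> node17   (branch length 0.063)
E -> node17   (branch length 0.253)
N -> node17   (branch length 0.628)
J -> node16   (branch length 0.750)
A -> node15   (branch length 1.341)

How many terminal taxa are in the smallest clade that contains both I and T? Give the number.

18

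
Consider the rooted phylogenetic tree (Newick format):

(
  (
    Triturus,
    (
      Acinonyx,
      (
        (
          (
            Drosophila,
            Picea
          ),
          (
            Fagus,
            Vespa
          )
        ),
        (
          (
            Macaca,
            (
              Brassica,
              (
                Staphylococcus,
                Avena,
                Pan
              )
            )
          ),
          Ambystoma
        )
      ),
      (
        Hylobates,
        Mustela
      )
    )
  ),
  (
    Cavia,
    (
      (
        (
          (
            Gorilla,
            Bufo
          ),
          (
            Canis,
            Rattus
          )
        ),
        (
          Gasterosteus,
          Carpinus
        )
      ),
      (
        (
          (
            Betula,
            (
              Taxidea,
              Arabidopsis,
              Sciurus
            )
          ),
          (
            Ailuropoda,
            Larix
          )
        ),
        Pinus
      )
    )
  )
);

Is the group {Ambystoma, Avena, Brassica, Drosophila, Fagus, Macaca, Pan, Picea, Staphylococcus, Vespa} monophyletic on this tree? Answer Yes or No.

The most recent common ancestor of these taxa subtends (((Drosophila,Picea),(Fagus,Vespa)),((Macaca,(Brassica,(Staphylococcus,Avena,Pan))),Ambystoma)).
That clade has exactly 10 tips — every listed taxon and nothing else — so the group is monophyletic.

Yes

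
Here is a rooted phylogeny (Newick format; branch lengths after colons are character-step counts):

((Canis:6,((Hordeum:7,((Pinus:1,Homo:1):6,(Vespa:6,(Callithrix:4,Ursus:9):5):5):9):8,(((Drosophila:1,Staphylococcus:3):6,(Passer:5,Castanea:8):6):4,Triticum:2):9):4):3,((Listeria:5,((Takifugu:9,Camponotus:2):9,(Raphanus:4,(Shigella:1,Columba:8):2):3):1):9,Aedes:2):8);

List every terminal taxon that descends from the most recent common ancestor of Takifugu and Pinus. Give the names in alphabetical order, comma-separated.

Aedes, Callithrix, Camponotus, Canis, Castanea, Columba, Drosophila, Homo, Hordeum, Listeria, Passer, Pinus, Raphanus, Shigella, Staphylococcus, Takifugu, Triticum, Ursus, Vespa

Tracing Takifugu: it sits inside (Takifugu,Camponotus).
Tracing Pinus: it sits inside (Pinus,Homo).
The smallest clade enclosing both is the whole tree (their MRCA is the root), so the answer is all 19 tips in alphabetical order.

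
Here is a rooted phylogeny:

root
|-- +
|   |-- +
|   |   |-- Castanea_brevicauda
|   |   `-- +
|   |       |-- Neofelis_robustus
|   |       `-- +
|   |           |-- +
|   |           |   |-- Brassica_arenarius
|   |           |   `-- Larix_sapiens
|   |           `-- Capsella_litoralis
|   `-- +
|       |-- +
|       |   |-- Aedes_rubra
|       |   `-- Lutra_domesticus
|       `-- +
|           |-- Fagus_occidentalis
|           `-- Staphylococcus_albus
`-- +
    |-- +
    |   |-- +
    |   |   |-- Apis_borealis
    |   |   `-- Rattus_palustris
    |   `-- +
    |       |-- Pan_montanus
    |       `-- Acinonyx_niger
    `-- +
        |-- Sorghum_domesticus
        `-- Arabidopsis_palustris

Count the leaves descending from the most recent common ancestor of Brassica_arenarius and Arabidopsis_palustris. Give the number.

The MRCA of Brassica_arenarius and Arabidopsis_palustris is the root, so the clade is the entire tree.
That clade contains 15 terminal taxa: Acinonyx_niger, Aedes_rubra, Apis_borealis, Arabidopsis_palustris, Brassica_arenarius, Capsella_litoralis, Castanea_brevicauda, Fagus_occidentalis, Larix_sapiens, Lutra_domesticus, Neofelis_robustus, Pan_montanus, Rattus_palustris, Sorghum_domesticus, Staphylococcus_albus.

15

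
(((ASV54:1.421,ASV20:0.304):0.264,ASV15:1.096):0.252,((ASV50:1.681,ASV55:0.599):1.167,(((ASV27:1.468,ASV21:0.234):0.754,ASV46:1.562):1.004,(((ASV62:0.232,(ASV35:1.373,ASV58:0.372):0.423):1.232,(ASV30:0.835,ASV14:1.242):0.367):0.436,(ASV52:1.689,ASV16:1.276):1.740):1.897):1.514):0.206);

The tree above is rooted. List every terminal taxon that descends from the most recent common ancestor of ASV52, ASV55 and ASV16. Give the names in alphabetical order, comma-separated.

Tracing ASV52: it sits inside (ASV52,ASV16).
Tracing ASV55: it sits inside (ASV50,ASV55).
Tracing ASV16: it sits inside (ASV52,ASV16).
The smallest clade enclosing all 3 is ((ASV50,ASV55),(((ASV27,ASV21),ASV46),(((ASV62,(ASV35,ASV58)),(ASV30,ASV14)),(ASV52,ASV16)))); the answer is its 12 terminal taxa in alphabetical order.

ASV14, ASV16, ASV21, ASV27, ASV30, ASV35, ASV46, ASV50, ASV52, ASV55, ASV58, ASV62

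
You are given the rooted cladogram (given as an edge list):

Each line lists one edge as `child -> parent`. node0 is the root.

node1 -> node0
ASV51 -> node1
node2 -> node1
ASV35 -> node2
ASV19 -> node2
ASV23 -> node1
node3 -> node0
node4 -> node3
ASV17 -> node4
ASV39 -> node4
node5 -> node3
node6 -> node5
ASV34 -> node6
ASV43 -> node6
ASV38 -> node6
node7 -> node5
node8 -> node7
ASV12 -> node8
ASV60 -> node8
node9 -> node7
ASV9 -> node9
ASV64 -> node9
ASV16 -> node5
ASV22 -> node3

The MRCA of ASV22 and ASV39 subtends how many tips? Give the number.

11

The MRCA of ASV22 and ASV39 is the node subtending ((ASV17,ASV39),((ASV34,ASV43,ASV38),((ASV12,ASV60),(ASV9,ASV64)),ASV16),ASV22).
That clade contains 11 terminal taxa: ASV12, ASV16, ASV17, ASV22, ASV34, ASV38, ASV39, ASV43, ASV60, ASV64, ASV9.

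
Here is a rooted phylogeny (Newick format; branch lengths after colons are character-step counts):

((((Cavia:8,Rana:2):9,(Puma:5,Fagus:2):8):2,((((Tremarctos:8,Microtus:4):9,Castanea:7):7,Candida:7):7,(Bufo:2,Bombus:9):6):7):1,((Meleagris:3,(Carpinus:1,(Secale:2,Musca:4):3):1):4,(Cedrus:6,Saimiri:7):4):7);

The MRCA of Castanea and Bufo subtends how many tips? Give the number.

6

The MRCA of Castanea and Bufo is the node subtending ((((Tremarctos,Microtus),Castanea),Candida),(Bufo,Bombus)).
That clade contains 6 terminal taxa: Bombus, Bufo, Candida, Castanea, Microtus, Tremarctos.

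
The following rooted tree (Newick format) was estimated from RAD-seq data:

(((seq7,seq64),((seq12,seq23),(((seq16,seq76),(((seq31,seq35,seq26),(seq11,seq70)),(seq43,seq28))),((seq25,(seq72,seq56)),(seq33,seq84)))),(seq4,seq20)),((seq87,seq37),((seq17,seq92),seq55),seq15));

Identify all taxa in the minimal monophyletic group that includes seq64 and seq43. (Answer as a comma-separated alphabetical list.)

seq11, seq12, seq16, seq20, seq23, seq25, seq26, seq28, seq31, seq33, seq35, seq4, seq43, seq56, seq64, seq7, seq70, seq72, seq76, seq84

Tracing seq64: it sits inside (seq7,seq64).
Tracing seq43: it sits inside (seq43,seq28).
The smallest clade enclosing both is ((seq7,seq64),((seq12,seq23),(((seq16,seq76),(((seq31,seq35,seq26),(seq11,seq70)),(seq43,seq28))),((seq25,(seq72,seq56)),(seq33,seq84)))),(seq4,seq20)); the answer is its 20 terminal taxa in alphabetical order.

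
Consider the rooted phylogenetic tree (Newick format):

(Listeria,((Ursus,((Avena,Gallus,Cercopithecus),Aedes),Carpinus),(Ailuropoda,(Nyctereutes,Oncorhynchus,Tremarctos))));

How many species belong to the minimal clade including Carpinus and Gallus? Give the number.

6

The MRCA of Carpinus and Gallus is the node subtending (Ursus,((Avena,Gallus,Cercopithecus),Aedes),Carpinus).
That clade contains 6 terminal taxa: Aedes, Avena, Carpinus, Cercopithecus, Gallus, Ursus.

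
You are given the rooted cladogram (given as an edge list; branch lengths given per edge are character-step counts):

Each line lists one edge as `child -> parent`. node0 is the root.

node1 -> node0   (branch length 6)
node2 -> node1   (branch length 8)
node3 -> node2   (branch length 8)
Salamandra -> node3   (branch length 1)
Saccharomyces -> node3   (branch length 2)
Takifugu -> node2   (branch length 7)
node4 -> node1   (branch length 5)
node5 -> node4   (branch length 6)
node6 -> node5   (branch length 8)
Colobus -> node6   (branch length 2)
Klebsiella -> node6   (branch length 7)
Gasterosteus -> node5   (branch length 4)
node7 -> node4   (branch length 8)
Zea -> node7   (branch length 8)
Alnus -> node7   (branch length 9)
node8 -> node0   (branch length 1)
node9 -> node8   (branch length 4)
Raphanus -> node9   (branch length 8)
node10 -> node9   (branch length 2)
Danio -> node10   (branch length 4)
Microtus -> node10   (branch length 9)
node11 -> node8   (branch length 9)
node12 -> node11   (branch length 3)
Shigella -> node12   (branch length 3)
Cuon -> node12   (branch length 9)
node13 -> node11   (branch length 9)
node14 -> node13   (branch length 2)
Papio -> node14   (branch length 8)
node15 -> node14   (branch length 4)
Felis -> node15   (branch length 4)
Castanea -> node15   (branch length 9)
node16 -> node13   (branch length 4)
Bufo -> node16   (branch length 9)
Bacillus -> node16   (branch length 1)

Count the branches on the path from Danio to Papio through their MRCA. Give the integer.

7

The MRCA of Danio and Papio is the node subtending ((Raphanus,(Danio,Microtus)),((Shigella,Cuon),((Papio,(Felis,Castanea)),(Bufo,Bacillus)))).
From Danio up to that node: 3 branches. From Papio up to the same node: 4 branches. Total: 3 + 4 = 7.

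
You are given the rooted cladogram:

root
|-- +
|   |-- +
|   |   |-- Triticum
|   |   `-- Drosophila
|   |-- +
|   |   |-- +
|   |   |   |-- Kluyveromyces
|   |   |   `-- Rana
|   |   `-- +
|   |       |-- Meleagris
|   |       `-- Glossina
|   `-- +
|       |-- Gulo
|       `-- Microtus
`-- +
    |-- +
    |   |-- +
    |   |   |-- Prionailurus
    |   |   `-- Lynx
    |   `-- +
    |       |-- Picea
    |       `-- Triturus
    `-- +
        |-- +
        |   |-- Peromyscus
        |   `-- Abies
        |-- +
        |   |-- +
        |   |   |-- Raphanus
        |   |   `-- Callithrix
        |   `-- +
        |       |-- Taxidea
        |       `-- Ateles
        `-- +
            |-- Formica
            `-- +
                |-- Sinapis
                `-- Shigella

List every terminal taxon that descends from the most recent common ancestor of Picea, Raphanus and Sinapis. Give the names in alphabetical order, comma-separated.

Abies, Ateles, Callithrix, Formica, Lynx, Peromyscus, Picea, Prionailurus, Raphanus, Shigella, Sinapis, Taxidea, Triturus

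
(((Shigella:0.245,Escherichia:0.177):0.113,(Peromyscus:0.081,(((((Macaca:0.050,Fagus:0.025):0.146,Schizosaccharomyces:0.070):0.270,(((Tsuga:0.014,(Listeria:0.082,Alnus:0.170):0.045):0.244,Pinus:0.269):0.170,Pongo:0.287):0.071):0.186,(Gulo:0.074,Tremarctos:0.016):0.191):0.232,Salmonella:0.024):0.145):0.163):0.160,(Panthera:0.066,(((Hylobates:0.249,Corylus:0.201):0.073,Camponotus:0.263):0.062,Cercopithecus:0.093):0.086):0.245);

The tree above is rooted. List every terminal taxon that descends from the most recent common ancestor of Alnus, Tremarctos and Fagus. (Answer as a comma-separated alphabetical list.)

Alnus, Fagus, Gulo, Listeria, Macaca, Pinus, Pongo, Schizosaccharomyces, Tremarctos, Tsuga

Tracing Alnus: it sits inside (Listeria,Alnus).
Tracing Tremarctos: it sits inside (Gulo,Tremarctos).
Tracing Fagus: it sits inside (Macaca,Fagus).
The smallest clade enclosing all 3 is ((((Macaca,Fagus),Schizosaccharomyces),(((Tsuga,(Listeria,Alnus)),Pinus),Pongo)),(Gulo,Tremarctos)); the answer is its 10 terminal taxa in alphabetical order.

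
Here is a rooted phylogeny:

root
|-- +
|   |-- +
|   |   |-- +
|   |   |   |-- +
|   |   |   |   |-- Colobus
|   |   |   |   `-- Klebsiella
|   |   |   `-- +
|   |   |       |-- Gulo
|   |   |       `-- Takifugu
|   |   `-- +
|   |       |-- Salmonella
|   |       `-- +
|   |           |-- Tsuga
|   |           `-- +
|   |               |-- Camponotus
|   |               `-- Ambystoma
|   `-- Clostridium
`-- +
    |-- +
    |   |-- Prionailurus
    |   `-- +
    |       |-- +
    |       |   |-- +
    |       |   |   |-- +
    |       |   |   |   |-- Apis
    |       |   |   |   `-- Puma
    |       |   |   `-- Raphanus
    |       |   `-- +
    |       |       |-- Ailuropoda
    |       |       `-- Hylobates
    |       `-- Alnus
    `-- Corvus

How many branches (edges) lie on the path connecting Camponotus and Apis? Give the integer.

The MRCA of Camponotus and Apis is the root of the tree.
From Camponotus up to that node: 6 branches. From Apis up to the same node: 7 branches. Total: 6 + 7 = 13.

13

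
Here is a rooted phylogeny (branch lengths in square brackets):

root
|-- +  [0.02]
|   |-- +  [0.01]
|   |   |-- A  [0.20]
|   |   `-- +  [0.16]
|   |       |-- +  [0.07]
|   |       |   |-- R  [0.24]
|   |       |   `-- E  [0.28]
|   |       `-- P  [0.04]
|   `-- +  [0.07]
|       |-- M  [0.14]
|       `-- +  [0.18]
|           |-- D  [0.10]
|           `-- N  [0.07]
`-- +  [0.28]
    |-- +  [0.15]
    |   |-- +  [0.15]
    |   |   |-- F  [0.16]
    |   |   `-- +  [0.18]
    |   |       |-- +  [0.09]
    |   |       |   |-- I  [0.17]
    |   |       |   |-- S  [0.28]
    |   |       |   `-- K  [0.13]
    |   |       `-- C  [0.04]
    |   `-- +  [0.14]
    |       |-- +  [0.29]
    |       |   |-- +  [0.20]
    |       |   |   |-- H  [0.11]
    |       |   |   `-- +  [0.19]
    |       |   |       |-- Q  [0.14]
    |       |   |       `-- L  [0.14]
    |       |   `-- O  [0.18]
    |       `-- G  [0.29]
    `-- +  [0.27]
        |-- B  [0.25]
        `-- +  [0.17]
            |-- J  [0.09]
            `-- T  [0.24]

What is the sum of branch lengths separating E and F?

1.28

The path runs E → … → MRCA → … → F; the MRCA is the root of the tree.
Branch lengths along that path: 0.28 + 0.07 + 0.16 + 0.01 + 0.02 + 0.28 + 0.15 + 0.15 + 0.16 = 1.28.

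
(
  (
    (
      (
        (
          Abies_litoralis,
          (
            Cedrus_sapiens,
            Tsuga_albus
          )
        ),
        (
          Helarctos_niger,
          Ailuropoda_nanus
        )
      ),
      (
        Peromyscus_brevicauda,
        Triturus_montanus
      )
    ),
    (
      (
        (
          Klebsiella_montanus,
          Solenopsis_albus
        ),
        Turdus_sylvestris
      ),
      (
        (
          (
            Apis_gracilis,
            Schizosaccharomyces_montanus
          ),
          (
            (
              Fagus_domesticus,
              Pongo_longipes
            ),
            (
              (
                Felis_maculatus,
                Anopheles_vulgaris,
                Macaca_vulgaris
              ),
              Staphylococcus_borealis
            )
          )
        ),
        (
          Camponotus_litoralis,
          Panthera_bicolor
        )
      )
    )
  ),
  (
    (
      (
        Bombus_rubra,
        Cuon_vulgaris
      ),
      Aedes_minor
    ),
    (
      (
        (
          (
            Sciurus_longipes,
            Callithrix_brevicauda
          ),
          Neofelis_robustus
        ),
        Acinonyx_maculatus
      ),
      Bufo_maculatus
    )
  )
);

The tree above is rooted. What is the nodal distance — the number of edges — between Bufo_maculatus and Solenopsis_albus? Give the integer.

8

The MRCA of Bufo_maculatus and Solenopsis_albus is the root of the tree.
From Bufo_maculatus up to that node: 3 branches. From Solenopsis_albus up to the same node: 5 branches. Total: 3 + 5 = 8.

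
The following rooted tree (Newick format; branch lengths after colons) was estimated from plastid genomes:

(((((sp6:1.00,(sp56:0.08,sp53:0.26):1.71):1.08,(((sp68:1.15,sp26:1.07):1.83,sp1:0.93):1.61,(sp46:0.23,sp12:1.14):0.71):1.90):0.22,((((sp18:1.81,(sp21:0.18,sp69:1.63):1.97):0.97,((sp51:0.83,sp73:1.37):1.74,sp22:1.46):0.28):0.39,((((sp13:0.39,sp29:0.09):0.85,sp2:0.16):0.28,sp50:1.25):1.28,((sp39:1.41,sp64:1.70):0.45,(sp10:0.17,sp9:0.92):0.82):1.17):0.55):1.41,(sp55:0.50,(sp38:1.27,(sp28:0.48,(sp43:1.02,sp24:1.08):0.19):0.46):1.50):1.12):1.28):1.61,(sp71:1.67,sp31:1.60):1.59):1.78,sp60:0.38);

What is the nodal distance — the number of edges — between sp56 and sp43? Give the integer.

10

The MRCA of sp56 and sp43 is the node subtending (((sp6,(sp56,sp53)),(((sp68,sp26),sp1),(sp46,sp12))),((((sp18,(sp21,sp69)),((sp51,sp73),sp22)),((((sp13,sp29),sp2),sp50),((sp39,sp64),(sp10,sp9)))),(sp55,(sp38,(sp28,(sp43,sp24)))))).
From sp56 up to that node: 4 branches. From sp43 up to the same node: 6 branches. Total: 4 + 6 = 10.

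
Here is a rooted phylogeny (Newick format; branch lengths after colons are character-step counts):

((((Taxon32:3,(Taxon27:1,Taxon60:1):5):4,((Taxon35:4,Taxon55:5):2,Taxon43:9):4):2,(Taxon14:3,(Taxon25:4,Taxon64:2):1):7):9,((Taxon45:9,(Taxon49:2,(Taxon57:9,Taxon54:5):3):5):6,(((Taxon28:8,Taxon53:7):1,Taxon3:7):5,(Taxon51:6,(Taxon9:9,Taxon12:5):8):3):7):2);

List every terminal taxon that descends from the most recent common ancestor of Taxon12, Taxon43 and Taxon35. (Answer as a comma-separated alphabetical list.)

Tracing Taxon12: it sits inside (Taxon9,Taxon12).
Tracing Taxon43: it sits inside ((Taxon35,Taxon55),Taxon43).
Tracing Taxon35: it sits inside (Taxon35,Taxon55).
The smallest clade enclosing all 3 is the whole tree (their MRCA is the root), so the answer is all 19 tips in alphabetical order.

Taxon12, Taxon14, Taxon25, Taxon27, Taxon28, Taxon3, Taxon32, Taxon35, Taxon43, Taxon45, Taxon49, Taxon51, Taxon53, Taxon54, Taxon55, Taxon57, Taxon60, Taxon64, Taxon9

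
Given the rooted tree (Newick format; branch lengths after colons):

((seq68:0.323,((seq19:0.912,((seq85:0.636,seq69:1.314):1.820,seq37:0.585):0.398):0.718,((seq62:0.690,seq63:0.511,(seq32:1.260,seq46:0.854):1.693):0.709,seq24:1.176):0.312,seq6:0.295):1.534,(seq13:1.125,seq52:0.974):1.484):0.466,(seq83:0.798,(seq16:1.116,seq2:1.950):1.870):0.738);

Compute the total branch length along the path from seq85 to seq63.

5.104

The path runs seq85 → … → MRCA → … → seq63; the MRCA is the node subtending ((seq19,((seq85,seq69),seq37)),((seq62,seq63,(seq32,seq46)),seq24),seq6).
Branch lengths along that path: 0.636 + 1.820 + 0.398 + 0.718 + 0.312 + 0.709 + 0.511 = 5.104.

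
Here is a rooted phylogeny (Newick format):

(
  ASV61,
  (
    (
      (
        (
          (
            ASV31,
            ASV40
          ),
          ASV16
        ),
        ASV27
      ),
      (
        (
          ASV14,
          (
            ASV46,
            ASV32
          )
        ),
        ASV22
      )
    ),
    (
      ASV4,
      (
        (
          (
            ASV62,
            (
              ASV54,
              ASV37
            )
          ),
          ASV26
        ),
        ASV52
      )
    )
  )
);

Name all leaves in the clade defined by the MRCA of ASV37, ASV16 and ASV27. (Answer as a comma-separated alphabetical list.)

Tracing ASV37: it sits inside (ASV54,ASV37).
Tracing ASV16: it sits inside ((ASV31,ASV40),ASV16).
Tracing ASV27: it sits inside (((ASV31,ASV40),ASV16),ASV27).
The smallest clade enclosing all 3 is (((((ASV31,ASV40),ASV16),ASV27),((ASV14,(ASV46,ASV32)),ASV22)),(ASV4,(((ASV62,(ASV54,ASV37)),ASV26),ASV52))); the answer is its 14 terminal taxa in alphabetical order.

ASV14, ASV16, ASV22, ASV26, ASV27, ASV31, ASV32, ASV37, ASV4, ASV40, ASV46, ASV52, ASV54, ASV62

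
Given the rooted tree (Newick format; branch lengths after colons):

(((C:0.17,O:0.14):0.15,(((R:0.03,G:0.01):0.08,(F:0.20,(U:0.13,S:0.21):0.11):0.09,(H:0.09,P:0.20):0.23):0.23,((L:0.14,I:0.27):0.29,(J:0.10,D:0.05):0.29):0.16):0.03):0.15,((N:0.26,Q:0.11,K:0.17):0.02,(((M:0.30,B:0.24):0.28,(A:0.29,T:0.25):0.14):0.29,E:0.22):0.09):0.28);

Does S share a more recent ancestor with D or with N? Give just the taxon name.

The MRCA of S and D subtends (((R,G),(F,(U,S)),(H,P)),((L,I),(J,D))) (11 taxa).
The MRCA of S and N is the root, subtending the entire tree (21 taxa).
The first is nested inside the second, so S shares a more recent common ancestor with D.

D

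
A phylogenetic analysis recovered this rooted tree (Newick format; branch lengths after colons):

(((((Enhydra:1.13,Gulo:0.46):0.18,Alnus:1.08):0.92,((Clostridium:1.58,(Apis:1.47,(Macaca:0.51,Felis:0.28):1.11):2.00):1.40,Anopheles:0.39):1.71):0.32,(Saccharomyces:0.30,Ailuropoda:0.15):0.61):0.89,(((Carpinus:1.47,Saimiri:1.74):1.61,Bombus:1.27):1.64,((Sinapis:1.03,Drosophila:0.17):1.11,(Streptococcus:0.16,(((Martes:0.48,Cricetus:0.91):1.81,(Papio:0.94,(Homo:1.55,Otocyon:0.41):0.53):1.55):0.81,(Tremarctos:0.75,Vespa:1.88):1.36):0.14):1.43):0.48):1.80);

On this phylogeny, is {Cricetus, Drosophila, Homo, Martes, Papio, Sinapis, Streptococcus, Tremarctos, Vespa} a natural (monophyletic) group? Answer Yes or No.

No

The MRCA of the listed taxa subtends ((Sinapis,Drosophila),(Streptococcus,(((Martes,Cricetus),(Papio,(Homo,Otocyon))),(Tremarctos,Vespa)))).
That clade also contains Otocyon, which is not in the proposed group, so the group is not monophyletic.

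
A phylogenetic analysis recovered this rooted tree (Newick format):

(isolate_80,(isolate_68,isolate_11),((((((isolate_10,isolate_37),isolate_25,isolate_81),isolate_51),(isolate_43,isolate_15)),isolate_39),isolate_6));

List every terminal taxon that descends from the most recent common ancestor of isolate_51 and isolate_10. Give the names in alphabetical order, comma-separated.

Tracing isolate_51: it sits inside (((isolate_10,isolate_37),isolate_25,isolate_81),isolate_51).
Tracing isolate_10: it sits inside (isolate_10,isolate_37).
The smallest clade enclosing both is (((isolate_10,isolate_37),isolate_25,isolate_81),isolate_51); the answer is its 5 terminal taxa in alphabetical order.

isolate_10, isolate_25, isolate_37, isolate_51, isolate_81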